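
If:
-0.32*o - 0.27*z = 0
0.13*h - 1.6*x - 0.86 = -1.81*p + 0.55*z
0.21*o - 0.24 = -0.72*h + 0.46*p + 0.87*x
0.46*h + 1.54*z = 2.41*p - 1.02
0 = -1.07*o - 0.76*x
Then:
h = 4.10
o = -1.21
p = 2.12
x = 1.70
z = 1.43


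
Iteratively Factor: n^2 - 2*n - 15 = (n - 5)*(n + 3)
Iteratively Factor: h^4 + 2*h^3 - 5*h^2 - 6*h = (h)*(h^3 + 2*h^2 - 5*h - 6) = h*(h - 2)*(h^2 + 4*h + 3) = h*(h - 2)*(h + 3)*(h + 1)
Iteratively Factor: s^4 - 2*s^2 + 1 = (s - 1)*(s^3 + s^2 - s - 1) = (s - 1)*(s + 1)*(s^2 - 1) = (s - 1)*(s + 1)^2*(s - 1)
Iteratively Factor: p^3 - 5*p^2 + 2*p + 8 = (p + 1)*(p^2 - 6*p + 8) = (p - 4)*(p + 1)*(p - 2)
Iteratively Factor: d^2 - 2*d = (d)*(d - 2)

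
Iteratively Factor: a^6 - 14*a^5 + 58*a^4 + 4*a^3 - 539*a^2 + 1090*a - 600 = (a - 4)*(a^5 - 10*a^4 + 18*a^3 + 76*a^2 - 235*a + 150) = (a - 4)*(a - 1)*(a^4 - 9*a^3 + 9*a^2 + 85*a - 150) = (a - 5)*(a - 4)*(a - 1)*(a^3 - 4*a^2 - 11*a + 30) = (a - 5)*(a - 4)*(a - 2)*(a - 1)*(a^2 - 2*a - 15) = (a - 5)^2*(a - 4)*(a - 2)*(a - 1)*(a + 3)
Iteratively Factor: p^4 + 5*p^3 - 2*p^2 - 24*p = (p - 2)*(p^3 + 7*p^2 + 12*p) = (p - 2)*(p + 4)*(p^2 + 3*p) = p*(p - 2)*(p + 4)*(p + 3)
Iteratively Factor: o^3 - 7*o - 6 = (o - 3)*(o^2 + 3*o + 2) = (o - 3)*(o + 1)*(o + 2)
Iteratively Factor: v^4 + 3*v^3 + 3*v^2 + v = (v + 1)*(v^3 + 2*v^2 + v) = (v + 1)^2*(v^2 + v) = v*(v + 1)^2*(v + 1)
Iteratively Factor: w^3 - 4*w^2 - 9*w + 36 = (w - 4)*(w^2 - 9) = (w - 4)*(w - 3)*(w + 3)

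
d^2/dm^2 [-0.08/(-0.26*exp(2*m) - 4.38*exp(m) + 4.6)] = (-(0.0832*exp(m) + 0.3504)*(0.26*exp(2*m) + 4.38*exp(m) - 4.6) + 0.08*(0.52*exp(m) + 4.38)*(1.04*exp(m) + 8.76)*exp(m))*exp(m)/(0.26*exp(2*m) + 4.38*exp(m) - 4.6)^3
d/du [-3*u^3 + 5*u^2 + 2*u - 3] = -9*u^2 + 10*u + 2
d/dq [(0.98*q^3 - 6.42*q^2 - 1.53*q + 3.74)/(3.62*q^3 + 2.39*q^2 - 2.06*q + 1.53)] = (25.5826*q^4 + 7.03959999999999*q^3 - 19.2363*q^2 - 37.5224*q + 5.3635)/(13.1044*q^6 + 17.3036*q^5 - 9.2023*q^4 + 1.2304*q^3 + 11.557*q^2 - 6.3036*q + 2.3409)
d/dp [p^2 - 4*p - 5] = 2*p - 4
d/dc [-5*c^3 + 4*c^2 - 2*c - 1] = -15*c^2 + 8*c - 2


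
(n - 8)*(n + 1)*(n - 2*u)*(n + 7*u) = n^4 + 5*n^3*u - 7*n^3 - 14*n^2*u^2 - 35*n^2*u - 8*n^2 + 98*n*u^2 - 40*n*u + 112*u^2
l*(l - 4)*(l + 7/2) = l^3 - l^2/2 - 14*l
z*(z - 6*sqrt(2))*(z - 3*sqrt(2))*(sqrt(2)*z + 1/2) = sqrt(2)*z^4 - 35*z^3/2 + 63*sqrt(2)*z^2/2 + 18*z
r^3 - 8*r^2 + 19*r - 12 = (r - 4)*(r - 3)*(r - 1)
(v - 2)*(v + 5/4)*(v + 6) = v^3 + 21*v^2/4 - 7*v - 15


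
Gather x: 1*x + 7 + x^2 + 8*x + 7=x^2 + 9*x + 14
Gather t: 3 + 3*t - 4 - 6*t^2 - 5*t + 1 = -6*t^2 - 2*t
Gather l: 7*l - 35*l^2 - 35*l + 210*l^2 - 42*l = 175*l^2 - 70*l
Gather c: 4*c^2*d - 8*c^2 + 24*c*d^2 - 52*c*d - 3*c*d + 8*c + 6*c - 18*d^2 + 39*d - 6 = c^2*(4*d - 8) + c*(24*d^2 - 55*d + 14) - 18*d^2 + 39*d - 6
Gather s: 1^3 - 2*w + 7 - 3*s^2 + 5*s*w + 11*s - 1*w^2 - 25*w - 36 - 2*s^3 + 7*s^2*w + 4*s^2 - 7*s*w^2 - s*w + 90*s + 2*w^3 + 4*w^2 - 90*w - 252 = -2*s^3 + s^2*(7*w + 1) + s*(-7*w^2 + 4*w + 101) + 2*w^3 + 3*w^2 - 117*w - 280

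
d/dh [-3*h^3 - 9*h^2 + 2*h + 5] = -9*h^2 - 18*h + 2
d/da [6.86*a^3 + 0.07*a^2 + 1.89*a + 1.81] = 20.58*a^2 + 0.14*a + 1.89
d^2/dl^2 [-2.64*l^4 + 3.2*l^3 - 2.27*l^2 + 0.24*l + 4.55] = -31.68*l^2 + 19.2*l - 4.54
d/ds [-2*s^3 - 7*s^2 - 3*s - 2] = -6*s^2 - 14*s - 3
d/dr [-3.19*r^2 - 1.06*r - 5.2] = -6.38*r - 1.06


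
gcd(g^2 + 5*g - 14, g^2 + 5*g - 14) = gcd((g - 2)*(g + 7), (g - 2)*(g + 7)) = g^2 + 5*g - 14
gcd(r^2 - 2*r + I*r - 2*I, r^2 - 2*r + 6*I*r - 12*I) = r - 2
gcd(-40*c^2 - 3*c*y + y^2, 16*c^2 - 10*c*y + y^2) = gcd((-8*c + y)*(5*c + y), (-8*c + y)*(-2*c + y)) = -8*c + y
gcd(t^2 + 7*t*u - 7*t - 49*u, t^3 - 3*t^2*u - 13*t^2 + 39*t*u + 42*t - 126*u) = t - 7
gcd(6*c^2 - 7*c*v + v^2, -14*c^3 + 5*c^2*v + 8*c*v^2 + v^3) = -c + v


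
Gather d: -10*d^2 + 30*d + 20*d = -10*d^2 + 50*d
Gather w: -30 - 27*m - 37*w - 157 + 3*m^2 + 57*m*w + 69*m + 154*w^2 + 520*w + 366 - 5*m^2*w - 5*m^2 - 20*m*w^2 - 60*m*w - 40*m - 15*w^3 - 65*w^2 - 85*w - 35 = -2*m^2 + 2*m - 15*w^3 + w^2*(89 - 20*m) + w*(-5*m^2 - 3*m + 398) + 144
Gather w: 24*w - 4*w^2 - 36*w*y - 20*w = -4*w^2 + w*(4 - 36*y)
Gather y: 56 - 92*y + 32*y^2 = 32*y^2 - 92*y + 56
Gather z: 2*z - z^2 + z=-z^2 + 3*z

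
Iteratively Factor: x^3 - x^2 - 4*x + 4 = (x + 2)*(x^2 - 3*x + 2) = (x - 2)*(x + 2)*(x - 1)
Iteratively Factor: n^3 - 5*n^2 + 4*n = (n - 4)*(n^2 - n) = n*(n - 4)*(n - 1)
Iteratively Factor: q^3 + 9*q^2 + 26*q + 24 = (q + 2)*(q^2 + 7*q + 12) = (q + 2)*(q + 4)*(q + 3)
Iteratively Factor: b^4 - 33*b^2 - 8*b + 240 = (b - 3)*(b^3 + 3*b^2 - 24*b - 80) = (b - 3)*(b + 4)*(b^2 - b - 20) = (b - 3)*(b + 4)^2*(b - 5)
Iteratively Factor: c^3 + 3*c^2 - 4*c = (c + 4)*(c^2 - c) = (c - 1)*(c + 4)*(c)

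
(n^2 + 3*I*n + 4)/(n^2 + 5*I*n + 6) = (n + 4*I)/(n + 6*I)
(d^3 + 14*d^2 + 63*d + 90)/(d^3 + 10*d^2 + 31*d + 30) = (d + 6)/(d + 2)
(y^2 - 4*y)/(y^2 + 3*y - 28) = y/(y + 7)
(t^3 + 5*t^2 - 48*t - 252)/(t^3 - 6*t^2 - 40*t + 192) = (t^2 - t - 42)/(t^2 - 12*t + 32)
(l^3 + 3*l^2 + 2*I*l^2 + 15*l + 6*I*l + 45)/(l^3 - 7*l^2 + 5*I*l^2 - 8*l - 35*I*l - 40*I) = (l^2 + 3*l*(1 - I) - 9*I)/(l^2 - 7*l - 8)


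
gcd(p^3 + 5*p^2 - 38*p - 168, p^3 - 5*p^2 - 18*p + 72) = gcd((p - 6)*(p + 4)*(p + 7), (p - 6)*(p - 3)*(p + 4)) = p^2 - 2*p - 24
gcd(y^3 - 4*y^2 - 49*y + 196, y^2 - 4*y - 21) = y - 7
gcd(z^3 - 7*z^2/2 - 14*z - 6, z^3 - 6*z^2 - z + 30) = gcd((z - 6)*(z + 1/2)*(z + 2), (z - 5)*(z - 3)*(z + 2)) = z + 2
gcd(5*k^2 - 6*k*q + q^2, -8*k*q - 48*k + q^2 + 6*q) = 1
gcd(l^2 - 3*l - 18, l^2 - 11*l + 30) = l - 6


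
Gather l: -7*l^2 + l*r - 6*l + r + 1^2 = -7*l^2 + l*(r - 6) + r + 1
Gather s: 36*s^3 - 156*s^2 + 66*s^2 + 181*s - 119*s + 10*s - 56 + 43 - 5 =36*s^3 - 90*s^2 + 72*s - 18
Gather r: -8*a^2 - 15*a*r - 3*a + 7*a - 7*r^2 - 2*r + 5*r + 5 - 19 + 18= -8*a^2 + 4*a - 7*r^2 + r*(3 - 15*a) + 4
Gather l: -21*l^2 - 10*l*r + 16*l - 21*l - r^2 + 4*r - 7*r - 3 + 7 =-21*l^2 + l*(-10*r - 5) - r^2 - 3*r + 4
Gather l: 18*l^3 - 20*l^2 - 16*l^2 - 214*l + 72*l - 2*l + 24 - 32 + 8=18*l^3 - 36*l^2 - 144*l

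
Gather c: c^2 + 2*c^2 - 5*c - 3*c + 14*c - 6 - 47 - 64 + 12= 3*c^2 + 6*c - 105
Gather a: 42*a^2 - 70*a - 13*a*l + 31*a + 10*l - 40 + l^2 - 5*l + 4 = 42*a^2 + a*(-13*l - 39) + l^2 + 5*l - 36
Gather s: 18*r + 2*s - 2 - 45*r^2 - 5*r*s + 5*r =-45*r^2 + 23*r + s*(2 - 5*r) - 2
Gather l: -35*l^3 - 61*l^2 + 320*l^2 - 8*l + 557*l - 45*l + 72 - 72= -35*l^3 + 259*l^2 + 504*l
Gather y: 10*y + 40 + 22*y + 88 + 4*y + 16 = 36*y + 144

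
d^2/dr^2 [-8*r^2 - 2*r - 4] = -16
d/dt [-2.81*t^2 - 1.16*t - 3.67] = -5.62*t - 1.16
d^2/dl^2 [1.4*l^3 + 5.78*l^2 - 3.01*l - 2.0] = 8.4*l + 11.56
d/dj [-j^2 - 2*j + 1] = -2*j - 2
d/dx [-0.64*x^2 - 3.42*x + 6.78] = -1.28*x - 3.42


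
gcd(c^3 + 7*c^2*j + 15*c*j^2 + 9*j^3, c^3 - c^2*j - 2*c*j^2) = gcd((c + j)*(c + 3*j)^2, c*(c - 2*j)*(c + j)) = c + j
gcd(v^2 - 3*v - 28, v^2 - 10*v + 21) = v - 7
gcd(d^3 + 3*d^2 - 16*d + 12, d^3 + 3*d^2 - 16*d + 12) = d^3 + 3*d^2 - 16*d + 12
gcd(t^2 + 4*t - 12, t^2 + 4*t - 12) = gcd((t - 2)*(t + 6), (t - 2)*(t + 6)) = t^2 + 4*t - 12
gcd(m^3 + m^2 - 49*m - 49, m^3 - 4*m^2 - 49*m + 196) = m^2 - 49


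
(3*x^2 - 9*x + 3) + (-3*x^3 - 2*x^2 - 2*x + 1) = -3*x^3 + x^2 - 11*x + 4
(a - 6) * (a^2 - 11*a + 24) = a^3 - 17*a^2 + 90*a - 144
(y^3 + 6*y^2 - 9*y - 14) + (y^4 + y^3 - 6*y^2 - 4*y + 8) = y^4 + 2*y^3 - 13*y - 6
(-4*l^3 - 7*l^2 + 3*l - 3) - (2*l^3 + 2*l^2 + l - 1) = -6*l^3 - 9*l^2 + 2*l - 2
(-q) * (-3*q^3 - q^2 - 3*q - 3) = 3*q^4 + q^3 + 3*q^2 + 3*q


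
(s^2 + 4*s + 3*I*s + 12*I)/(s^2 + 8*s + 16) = (s + 3*I)/(s + 4)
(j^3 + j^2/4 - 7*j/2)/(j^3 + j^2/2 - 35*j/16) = 4*(4*j^2 + j - 14)/(16*j^2 + 8*j - 35)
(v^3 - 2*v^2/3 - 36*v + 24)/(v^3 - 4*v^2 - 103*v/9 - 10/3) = 3*(3*v^2 + 16*v - 12)/(9*v^2 + 18*v + 5)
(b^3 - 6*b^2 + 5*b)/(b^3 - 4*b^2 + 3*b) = (b - 5)/(b - 3)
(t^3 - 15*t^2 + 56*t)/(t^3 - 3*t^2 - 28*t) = (t - 8)/(t + 4)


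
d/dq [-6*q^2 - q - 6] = -12*q - 1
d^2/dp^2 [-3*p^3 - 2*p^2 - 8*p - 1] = -18*p - 4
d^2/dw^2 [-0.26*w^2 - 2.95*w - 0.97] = -0.520000000000000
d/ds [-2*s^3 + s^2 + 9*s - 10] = -6*s^2 + 2*s + 9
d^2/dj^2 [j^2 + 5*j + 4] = 2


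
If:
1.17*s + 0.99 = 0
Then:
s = -0.85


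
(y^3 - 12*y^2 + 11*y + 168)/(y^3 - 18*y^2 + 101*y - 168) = (y + 3)/(y - 3)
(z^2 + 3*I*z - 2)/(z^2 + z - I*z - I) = (z^2 + 3*I*z - 2)/(z^2 + z - I*z - I)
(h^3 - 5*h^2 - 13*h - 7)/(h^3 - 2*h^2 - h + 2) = (h^2 - 6*h - 7)/(h^2 - 3*h + 2)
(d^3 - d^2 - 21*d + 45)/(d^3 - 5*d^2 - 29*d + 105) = (d - 3)/(d - 7)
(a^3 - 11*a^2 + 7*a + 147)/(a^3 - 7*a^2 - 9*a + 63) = (a - 7)/(a - 3)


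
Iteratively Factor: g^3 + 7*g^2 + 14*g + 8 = (g + 1)*(g^2 + 6*g + 8) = (g + 1)*(g + 2)*(g + 4)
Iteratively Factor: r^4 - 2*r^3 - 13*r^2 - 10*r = (r + 2)*(r^3 - 4*r^2 - 5*r) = r*(r + 2)*(r^2 - 4*r - 5) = r*(r - 5)*(r + 2)*(r + 1)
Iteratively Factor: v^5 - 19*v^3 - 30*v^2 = (v)*(v^4 - 19*v^2 - 30*v) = v*(v - 5)*(v^3 + 5*v^2 + 6*v) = v*(v - 5)*(v + 3)*(v^2 + 2*v) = v*(v - 5)*(v + 2)*(v + 3)*(v)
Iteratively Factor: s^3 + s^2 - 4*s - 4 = (s + 2)*(s^2 - s - 2) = (s + 1)*(s + 2)*(s - 2)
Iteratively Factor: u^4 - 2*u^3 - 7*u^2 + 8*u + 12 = (u - 2)*(u^3 - 7*u - 6) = (u - 3)*(u - 2)*(u^2 + 3*u + 2) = (u - 3)*(u - 2)*(u + 2)*(u + 1)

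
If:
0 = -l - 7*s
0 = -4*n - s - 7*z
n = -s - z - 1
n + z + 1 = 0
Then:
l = 0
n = -7/3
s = 0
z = 4/3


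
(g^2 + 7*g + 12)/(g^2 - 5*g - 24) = (g + 4)/(g - 8)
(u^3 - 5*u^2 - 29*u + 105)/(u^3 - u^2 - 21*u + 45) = (u - 7)/(u - 3)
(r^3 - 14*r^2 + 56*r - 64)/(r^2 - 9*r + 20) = (r^2 - 10*r + 16)/(r - 5)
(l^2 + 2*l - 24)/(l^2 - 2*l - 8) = (l + 6)/(l + 2)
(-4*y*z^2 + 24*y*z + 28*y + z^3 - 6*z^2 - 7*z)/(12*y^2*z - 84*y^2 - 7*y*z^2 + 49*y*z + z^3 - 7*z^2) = (-z - 1)/(3*y - z)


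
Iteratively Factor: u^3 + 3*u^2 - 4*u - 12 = (u + 2)*(u^2 + u - 6) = (u - 2)*(u + 2)*(u + 3)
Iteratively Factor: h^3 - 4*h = (h)*(h^2 - 4) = h*(h + 2)*(h - 2)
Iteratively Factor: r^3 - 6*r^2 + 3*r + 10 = (r - 5)*(r^2 - r - 2) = (r - 5)*(r + 1)*(r - 2)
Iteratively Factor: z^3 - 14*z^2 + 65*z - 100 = (z - 5)*(z^2 - 9*z + 20) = (z - 5)^2*(z - 4)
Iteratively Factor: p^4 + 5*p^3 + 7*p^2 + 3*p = (p + 3)*(p^3 + 2*p^2 + p) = (p + 1)*(p + 3)*(p^2 + p) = (p + 1)^2*(p + 3)*(p)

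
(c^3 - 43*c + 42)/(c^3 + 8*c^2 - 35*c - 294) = (c - 1)/(c + 7)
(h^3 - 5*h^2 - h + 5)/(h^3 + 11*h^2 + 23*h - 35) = (h^2 - 4*h - 5)/(h^2 + 12*h + 35)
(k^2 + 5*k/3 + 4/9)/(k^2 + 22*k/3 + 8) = (k + 1/3)/(k + 6)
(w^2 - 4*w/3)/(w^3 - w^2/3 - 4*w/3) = 1/(w + 1)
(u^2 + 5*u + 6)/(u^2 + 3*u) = (u + 2)/u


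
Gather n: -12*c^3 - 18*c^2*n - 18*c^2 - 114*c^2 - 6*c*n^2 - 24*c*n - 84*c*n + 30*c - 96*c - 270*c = -12*c^3 - 132*c^2 - 6*c*n^2 - 336*c + n*(-18*c^2 - 108*c)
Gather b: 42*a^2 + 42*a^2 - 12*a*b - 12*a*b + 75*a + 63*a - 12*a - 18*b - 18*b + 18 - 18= 84*a^2 + 126*a + b*(-24*a - 36)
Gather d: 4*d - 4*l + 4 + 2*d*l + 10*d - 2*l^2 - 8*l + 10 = d*(2*l + 14) - 2*l^2 - 12*l + 14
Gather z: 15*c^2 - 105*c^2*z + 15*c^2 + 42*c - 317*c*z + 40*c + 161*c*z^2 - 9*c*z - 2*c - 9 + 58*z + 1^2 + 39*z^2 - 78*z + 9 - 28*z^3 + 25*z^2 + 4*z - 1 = 30*c^2 + 80*c - 28*z^3 + z^2*(161*c + 64) + z*(-105*c^2 - 326*c - 16)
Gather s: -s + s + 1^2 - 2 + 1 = 0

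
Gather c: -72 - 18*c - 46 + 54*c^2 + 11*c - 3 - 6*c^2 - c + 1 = 48*c^2 - 8*c - 120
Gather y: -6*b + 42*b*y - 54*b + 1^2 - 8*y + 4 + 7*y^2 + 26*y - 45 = -60*b + 7*y^2 + y*(42*b + 18) - 40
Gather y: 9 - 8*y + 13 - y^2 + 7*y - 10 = -y^2 - y + 12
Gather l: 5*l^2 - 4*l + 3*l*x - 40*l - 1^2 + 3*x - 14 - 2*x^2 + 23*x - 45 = 5*l^2 + l*(3*x - 44) - 2*x^2 + 26*x - 60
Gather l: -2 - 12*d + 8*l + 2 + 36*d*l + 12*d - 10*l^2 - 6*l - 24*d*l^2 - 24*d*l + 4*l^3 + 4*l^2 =4*l^3 + l^2*(-24*d - 6) + l*(12*d + 2)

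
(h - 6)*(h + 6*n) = h^2 + 6*h*n - 6*h - 36*n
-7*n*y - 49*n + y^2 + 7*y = (-7*n + y)*(y + 7)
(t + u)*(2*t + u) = 2*t^2 + 3*t*u + u^2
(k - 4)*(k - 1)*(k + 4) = k^3 - k^2 - 16*k + 16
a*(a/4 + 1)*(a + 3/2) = a^3/4 + 11*a^2/8 + 3*a/2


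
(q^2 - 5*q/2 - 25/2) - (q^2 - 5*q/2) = -25/2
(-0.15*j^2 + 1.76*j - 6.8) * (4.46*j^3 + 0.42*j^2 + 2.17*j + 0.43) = -0.669*j^5 + 7.7866*j^4 - 29.9143*j^3 + 0.8987*j^2 - 13.9992*j - 2.924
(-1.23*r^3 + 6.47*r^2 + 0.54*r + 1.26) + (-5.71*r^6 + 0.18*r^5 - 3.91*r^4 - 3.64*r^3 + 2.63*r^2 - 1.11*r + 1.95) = -5.71*r^6 + 0.18*r^5 - 3.91*r^4 - 4.87*r^3 + 9.1*r^2 - 0.57*r + 3.21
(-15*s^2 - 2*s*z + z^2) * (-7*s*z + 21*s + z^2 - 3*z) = 105*s^3*z - 315*s^3 - s^2*z^2 + 3*s^2*z - 9*s*z^3 + 27*s*z^2 + z^4 - 3*z^3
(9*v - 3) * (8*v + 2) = 72*v^2 - 6*v - 6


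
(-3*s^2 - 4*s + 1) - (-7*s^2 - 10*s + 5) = 4*s^2 + 6*s - 4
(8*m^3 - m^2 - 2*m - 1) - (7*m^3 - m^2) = m^3 - 2*m - 1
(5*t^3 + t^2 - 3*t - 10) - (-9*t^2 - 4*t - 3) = 5*t^3 + 10*t^2 + t - 7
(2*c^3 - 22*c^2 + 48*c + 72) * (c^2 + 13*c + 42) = 2*c^5 + 4*c^4 - 154*c^3 - 228*c^2 + 2952*c + 3024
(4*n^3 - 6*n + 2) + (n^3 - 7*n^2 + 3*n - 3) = 5*n^3 - 7*n^2 - 3*n - 1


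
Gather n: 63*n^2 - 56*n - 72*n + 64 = 63*n^2 - 128*n + 64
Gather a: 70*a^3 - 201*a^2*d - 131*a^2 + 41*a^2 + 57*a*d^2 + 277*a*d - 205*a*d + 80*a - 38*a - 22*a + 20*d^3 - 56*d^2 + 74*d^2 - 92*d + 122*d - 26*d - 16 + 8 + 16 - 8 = 70*a^3 + a^2*(-201*d - 90) + a*(57*d^2 + 72*d + 20) + 20*d^3 + 18*d^2 + 4*d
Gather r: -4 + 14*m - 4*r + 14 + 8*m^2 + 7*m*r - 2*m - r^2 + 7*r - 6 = 8*m^2 + 12*m - r^2 + r*(7*m + 3) + 4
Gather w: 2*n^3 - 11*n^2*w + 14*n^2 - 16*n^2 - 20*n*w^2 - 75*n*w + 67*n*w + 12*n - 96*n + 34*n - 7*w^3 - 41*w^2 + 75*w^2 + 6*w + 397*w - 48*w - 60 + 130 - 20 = 2*n^3 - 2*n^2 - 50*n - 7*w^3 + w^2*(34 - 20*n) + w*(-11*n^2 - 8*n + 355) + 50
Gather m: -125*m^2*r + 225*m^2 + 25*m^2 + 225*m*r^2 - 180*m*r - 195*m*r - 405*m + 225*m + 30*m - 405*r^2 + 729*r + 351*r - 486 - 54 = m^2*(250 - 125*r) + m*(225*r^2 - 375*r - 150) - 405*r^2 + 1080*r - 540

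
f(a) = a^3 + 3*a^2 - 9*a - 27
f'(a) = 3*a^2 + 6*a - 9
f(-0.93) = -16.84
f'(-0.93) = -11.99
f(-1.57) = -9.35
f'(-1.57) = -11.03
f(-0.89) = -17.32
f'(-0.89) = -11.96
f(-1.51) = -10.01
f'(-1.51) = -11.22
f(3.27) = 10.61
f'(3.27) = 42.70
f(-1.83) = -6.61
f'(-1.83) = -9.93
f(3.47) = 19.67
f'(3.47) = 47.94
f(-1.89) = -6.02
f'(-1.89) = -9.62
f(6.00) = 243.00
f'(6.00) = 135.00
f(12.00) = 2025.00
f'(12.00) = 495.00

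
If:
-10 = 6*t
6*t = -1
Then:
No Solution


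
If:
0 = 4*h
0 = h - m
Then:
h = 0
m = 0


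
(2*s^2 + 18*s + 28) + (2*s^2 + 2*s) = 4*s^2 + 20*s + 28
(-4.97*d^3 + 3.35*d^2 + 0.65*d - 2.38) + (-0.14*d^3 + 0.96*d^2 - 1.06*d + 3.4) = -5.11*d^3 + 4.31*d^2 - 0.41*d + 1.02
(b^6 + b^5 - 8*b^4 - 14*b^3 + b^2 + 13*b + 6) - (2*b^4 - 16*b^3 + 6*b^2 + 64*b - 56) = b^6 + b^5 - 10*b^4 + 2*b^3 - 5*b^2 - 51*b + 62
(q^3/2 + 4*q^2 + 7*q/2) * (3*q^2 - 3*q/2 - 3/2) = 3*q^5/2 + 45*q^4/4 + 15*q^3/4 - 45*q^2/4 - 21*q/4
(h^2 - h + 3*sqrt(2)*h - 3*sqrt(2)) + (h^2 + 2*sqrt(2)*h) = 2*h^2 - h + 5*sqrt(2)*h - 3*sqrt(2)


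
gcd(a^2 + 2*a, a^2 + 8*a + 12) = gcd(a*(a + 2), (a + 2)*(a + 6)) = a + 2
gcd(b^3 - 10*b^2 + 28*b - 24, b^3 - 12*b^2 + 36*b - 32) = b^2 - 4*b + 4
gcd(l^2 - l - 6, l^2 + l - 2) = l + 2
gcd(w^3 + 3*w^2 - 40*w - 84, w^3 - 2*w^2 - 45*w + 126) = w^2 + w - 42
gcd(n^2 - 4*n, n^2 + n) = n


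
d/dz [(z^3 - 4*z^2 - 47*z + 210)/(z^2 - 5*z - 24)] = (z^4 - 10*z^3 - 5*z^2 - 228*z + 2178)/(z^4 - 10*z^3 - 23*z^2 + 240*z + 576)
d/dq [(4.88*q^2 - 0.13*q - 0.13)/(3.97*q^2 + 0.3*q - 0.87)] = (1.9801*q^2 - 7.459*q + 0.1521)/(15.7609*q^4 + 2.382*q^3 - 6.8178*q^2 - 0.522*q + 0.7569)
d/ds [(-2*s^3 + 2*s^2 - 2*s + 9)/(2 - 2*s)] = (4*s^3 - 8*s^2 + 4*s + 7)/(2*(s^2 - 2*s + 1))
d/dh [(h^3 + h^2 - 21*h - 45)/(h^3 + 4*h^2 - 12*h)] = 3*(h^4 + 6*h^3 + 69*h^2 + 120*h - 180)/(h^2*(h^4 + 8*h^3 - 8*h^2 - 96*h + 144))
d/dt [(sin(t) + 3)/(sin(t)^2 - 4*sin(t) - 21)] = -cos(t)/(sin(t) - 7)^2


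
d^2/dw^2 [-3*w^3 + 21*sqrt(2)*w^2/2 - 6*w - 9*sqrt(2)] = -18*w + 21*sqrt(2)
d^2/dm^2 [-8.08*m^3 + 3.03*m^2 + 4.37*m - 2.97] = 6.06 - 48.48*m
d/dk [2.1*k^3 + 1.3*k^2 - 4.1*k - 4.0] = 6.3*k^2 + 2.6*k - 4.1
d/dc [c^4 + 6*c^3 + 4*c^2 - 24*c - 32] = 4*c^3 + 18*c^2 + 8*c - 24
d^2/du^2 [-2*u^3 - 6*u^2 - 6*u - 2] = -12*u - 12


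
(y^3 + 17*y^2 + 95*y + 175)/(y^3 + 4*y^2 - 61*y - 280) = (y + 5)/(y - 8)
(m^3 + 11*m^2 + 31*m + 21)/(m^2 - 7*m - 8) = (m^2 + 10*m + 21)/(m - 8)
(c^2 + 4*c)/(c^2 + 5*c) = (c + 4)/(c + 5)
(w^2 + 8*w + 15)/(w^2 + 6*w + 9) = (w + 5)/(w + 3)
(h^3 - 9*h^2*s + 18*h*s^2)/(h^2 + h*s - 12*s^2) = h*(h - 6*s)/(h + 4*s)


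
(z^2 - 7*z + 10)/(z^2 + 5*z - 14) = (z - 5)/(z + 7)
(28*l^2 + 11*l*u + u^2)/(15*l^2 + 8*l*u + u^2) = (28*l^2 + 11*l*u + u^2)/(15*l^2 + 8*l*u + u^2)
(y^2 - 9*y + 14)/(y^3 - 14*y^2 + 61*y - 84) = (y - 2)/(y^2 - 7*y + 12)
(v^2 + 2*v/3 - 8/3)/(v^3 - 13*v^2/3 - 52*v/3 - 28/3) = (3*v - 4)/(3*v^2 - 19*v - 14)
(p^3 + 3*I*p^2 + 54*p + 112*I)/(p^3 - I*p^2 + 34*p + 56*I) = (p + 8*I)/(p + 4*I)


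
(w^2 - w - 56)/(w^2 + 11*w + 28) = (w - 8)/(w + 4)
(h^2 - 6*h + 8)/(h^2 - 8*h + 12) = (h - 4)/(h - 6)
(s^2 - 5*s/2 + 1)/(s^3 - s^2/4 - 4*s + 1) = 2*(2*s - 1)/(4*s^2 + 7*s - 2)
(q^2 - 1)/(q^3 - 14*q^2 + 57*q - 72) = (q^2 - 1)/(q^3 - 14*q^2 + 57*q - 72)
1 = 1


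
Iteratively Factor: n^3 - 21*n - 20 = (n + 1)*(n^2 - n - 20) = (n + 1)*(n + 4)*(n - 5)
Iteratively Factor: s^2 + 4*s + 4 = (s + 2)*(s + 2)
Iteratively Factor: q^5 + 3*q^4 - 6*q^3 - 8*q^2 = (q)*(q^4 + 3*q^3 - 6*q^2 - 8*q) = q*(q + 1)*(q^3 + 2*q^2 - 8*q) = q^2*(q + 1)*(q^2 + 2*q - 8) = q^2*(q + 1)*(q + 4)*(q - 2)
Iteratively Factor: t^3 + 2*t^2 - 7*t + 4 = (t - 1)*(t^2 + 3*t - 4) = (t - 1)*(t + 4)*(t - 1)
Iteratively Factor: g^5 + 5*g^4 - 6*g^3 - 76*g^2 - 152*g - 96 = (g + 2)*(g^4 + 3*g^3 - 12*g^2 - 52*g - 48) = (g + 2)*(g + 3)*(g^3 - 12*g - 16) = (g + 2)^2*(g + 3)*(g^2 - 2*g - 8) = (g + 2)^3*(g + 3)*(g - 4)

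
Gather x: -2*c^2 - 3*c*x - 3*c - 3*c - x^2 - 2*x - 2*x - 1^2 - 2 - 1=-2*c^2 - 6*c - x^2 + x*(-3*c - 4) - 4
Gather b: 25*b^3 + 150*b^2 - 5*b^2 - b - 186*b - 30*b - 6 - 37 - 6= 25*b^3 + 145*b^2 - 217*b - 49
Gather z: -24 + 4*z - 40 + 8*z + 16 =12*z - 48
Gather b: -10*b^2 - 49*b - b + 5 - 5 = -10*b^2 - 50*b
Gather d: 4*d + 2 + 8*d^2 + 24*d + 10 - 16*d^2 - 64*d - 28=-8*d^2 - 36*d - 16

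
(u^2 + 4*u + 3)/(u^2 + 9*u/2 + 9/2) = 2*(u + 1)/(2*u + 3)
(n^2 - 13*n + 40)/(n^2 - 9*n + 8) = (n - 5)/(n - 1)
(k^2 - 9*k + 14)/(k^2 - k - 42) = (k - 2)/(k + 6)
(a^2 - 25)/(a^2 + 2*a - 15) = (a - 5)/(a - 3)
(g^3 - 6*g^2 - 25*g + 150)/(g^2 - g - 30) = g - 5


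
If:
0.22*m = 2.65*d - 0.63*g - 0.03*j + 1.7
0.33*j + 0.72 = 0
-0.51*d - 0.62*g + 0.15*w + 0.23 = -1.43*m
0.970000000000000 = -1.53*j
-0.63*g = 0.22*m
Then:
No Solution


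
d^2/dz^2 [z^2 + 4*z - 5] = 2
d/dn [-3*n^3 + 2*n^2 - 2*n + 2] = -9*n^2 + 4*n - 2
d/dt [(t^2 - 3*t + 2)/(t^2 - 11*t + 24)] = 2*(-4*t^2 + 22*t - 25)/(t^4 - 22*t^3 + 169*t^2 - 528*t + 576)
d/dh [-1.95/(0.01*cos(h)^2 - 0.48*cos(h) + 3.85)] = (0.936 - 0.039*cos(h))*sin(h)/(0.01*cos(h)^2 - 0.48*cos(h) + 3.85)^2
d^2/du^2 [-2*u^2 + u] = -4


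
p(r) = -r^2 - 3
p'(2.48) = -4.96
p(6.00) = -39.00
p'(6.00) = -12.00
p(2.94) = -11.64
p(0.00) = -3.00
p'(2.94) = -5.88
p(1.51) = -5.28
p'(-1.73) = 3.46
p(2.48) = -9.15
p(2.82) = -10.95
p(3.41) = -14.63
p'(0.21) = -0.42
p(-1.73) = -5.99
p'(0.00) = 0.00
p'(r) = -2*r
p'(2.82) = -5.64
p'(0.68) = -1.36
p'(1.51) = -3.02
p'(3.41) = -6.82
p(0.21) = -3.04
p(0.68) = -3.46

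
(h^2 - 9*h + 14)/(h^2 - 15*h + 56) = (h - 2)/(h - 8)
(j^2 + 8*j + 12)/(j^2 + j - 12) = (j^2 + 8*j + 12)/(j^2 + j - 12)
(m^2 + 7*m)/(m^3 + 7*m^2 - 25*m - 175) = m/(m^2 - 25)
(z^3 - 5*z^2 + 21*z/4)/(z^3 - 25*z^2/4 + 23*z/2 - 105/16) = 4*z/(4*z - 5)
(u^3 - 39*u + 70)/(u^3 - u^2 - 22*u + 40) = (u^2 + 2*u - 35)/(u^2 + u - 20)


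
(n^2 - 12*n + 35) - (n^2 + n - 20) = 55 - 13*n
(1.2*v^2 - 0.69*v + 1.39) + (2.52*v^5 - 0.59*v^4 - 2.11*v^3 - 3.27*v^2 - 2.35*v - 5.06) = 2.52*v^5 - 0.59*v^4 - 2.11*v^3 - 2.07*v^2 - 3.04*v - 3.67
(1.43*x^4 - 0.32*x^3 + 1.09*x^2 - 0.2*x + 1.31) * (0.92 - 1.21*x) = -1.7303*x^5 + 1.7028*x^4 - 1.6133*x^3 + 1.2448*x^2 - 1.7691*x + 1.2052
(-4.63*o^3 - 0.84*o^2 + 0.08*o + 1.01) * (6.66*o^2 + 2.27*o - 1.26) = -30.8358*o^5 - 16.1045*o^4 + 4.4598*o^3 + 7.9666*o^2 + 2.1919*o - 1.2726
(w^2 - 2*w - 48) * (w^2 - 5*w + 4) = w^4 - 7*w^3 - 34*w^2 + 232*w - 192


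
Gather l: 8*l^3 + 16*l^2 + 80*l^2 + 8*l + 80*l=8*l^3 + 96*l^2 + 88*l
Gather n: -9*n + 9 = 9 - 9*n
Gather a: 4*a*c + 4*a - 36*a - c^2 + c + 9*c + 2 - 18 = a*(4*c - 32) - c^2 + 10*c - 16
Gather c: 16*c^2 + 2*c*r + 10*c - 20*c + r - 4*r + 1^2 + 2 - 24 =16*c^2 + c*(2*r - 10) - 3*r - 21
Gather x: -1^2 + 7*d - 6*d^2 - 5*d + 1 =-6*d^2 + 2*d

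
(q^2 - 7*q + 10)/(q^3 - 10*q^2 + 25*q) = (q - 2)/(q*(q - 5))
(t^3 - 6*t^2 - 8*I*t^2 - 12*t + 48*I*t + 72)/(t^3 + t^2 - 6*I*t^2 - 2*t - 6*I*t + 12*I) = (t^2 - 2*t*(3 + I) + 12*I)/(t^2 + t - 2)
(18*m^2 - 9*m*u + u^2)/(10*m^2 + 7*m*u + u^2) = (18*m^2 - 9*m*u + u^2)/(10*m^2 + 7*m*u + u^2)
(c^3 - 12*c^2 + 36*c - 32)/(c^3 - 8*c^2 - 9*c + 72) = (c^2 - 4*c + 4)/(c^2 - 9)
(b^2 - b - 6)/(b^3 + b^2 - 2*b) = (b - 3)/(b*(b - 1))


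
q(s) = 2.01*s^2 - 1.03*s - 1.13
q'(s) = 4.02*s - 1.03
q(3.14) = 15.45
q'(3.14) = 11.59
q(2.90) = 12.79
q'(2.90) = 10.63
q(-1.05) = 2.17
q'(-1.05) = -5.25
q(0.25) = -1.26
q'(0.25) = -0.03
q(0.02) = -1.15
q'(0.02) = -0.95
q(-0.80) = 0.98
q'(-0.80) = -4.25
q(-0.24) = -0.77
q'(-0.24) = -1.99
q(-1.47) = 4.73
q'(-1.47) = -6.94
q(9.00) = 152.41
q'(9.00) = 35.15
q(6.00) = 65.05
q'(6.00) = 23.09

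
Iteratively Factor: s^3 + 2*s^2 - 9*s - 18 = (s - 3)*(s^2 + 5*s + 6) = (s - 3)*(s + 2)*(s + 3)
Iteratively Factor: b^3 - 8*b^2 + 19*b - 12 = (b - 1)*(b^2 - 7*b + 12) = (b - 3)*(b - 1)*(b - 4)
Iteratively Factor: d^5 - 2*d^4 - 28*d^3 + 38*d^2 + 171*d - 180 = (d + 4)*(d^4 - 6*d^3 - 4*d^2 + 54*d - 45) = (d - 3)*(d + 4)*(d^3 - 3*d^2 - 13*d + 15) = (d - 3)*(d - 1)*(d + 4)*(d^2 - 2*d - 15) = (d - 5)*(d - 3)*(d - 1)*(d + 4)*(d + 3)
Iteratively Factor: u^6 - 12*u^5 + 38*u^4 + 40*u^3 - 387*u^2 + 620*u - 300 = (u - 5)*(u^5 - 7*u^4 + 3*u^3 + 55*u^2 - 112*u + 60) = (u - 5)^2*(u^4 - 2*u^3 - 7*u^2 + 20*u - 12) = (u - 5)^2*(u - 1)*(u^3 - u^2 - 8*u + 12) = (u - 5)^2*(u - 1)*(u + 3)*(u^2 - 4*u + 4) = (u - 5)^2*(u - 2)*(u - 1)*(u + 3)*(u - 2)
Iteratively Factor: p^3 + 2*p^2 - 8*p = (p - 2)*(p^2 + 4*p) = p*(p - 2)*(p + 4)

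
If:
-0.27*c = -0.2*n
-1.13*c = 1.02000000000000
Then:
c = -0.90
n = -1.22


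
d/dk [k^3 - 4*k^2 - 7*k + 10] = 3*k^2 - 8*k - 7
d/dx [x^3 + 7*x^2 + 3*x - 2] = 3*x^2 + 14*x + 3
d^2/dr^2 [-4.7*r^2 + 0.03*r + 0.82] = -9.40000000000000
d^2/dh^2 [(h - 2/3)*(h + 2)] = 2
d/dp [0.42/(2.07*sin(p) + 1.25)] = -0.8694*cos(p)/(2.07*sin(p) + 1.25)^2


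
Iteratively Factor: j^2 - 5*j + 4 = (j - 1)*(j - 4)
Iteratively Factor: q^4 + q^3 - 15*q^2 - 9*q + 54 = (q - 3)*(q^3 + 4*q^2 - 3*q - 18) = (q - 3)*(q + 3)*(q^2 + q - 6) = (q - 3)*(q + 3)^2*(q - 2)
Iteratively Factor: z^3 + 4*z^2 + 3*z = (z)*(z^2 + 4*z + 3) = z*(z + 1)*(z + 3)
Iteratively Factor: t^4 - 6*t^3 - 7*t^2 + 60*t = (t + 3)*(t^3 - 9*t^2 + 20*t) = (t - 4)*(t + 3)*(t^2 - 5*t) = t*(t - 4)*(t + 3)*(t - 5)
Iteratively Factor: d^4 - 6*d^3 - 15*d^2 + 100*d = (d + 4)*(d^3 - 10*d^2 + 25*d) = d*(d + 4)*(d^2 - 10*d + 25) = d*(d - 5)*(d + 4)*(d - 5)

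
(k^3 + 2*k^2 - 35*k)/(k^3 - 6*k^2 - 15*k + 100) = k*(k + 7)/(k^2 - k - 20)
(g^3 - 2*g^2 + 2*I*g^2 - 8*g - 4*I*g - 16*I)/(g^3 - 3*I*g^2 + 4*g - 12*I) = (g^2 - 2*g - 8)/(g^2 - 5*I*g - 6)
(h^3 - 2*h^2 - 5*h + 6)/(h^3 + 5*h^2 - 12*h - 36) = (h - 1)/(h + 6)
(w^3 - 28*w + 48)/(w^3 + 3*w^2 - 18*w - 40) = (w^2 + 4*w - 12)/(w^2 + 7*w + 10)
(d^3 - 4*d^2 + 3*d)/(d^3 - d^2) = (d - 3)/d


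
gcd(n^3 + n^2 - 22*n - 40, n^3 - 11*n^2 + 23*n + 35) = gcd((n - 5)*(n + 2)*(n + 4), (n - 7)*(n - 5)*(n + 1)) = n - 5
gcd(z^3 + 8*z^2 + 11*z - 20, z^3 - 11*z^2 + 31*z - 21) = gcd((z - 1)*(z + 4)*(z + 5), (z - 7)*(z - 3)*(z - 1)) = z - 1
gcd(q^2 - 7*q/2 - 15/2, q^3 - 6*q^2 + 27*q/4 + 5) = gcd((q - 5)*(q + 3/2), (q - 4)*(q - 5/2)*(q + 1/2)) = 1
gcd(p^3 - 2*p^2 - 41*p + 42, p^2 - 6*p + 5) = p - 1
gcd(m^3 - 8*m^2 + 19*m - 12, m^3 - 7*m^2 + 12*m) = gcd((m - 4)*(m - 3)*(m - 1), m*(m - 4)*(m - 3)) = m^2 - 7*m + 12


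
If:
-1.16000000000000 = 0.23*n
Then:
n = -5.04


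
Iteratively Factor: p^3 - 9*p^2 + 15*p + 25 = (p - 5)*(p^2 - 4*p - 5) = (p - 5)*(p + 1)*(p - 5)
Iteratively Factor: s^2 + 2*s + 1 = (s + 1)*(s + 1)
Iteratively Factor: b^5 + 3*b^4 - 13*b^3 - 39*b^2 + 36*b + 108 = (b - 2)*(b^4 + 5*b^3 - 3*b^2 - 45*b - 54) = (b - 3)*(b - 2)*(b^3 + 8*b^2 + 21*b + 18) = (b - 3)*(b - 2)*(b + 2)*(b^2 + 6*b + 9) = (b - 3)*(b - 2)*(b + 2)*(b + 3)*(b + 3)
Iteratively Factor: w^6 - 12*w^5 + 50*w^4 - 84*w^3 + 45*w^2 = (w - 3)*(w^5 - 9*w^4 + 23*w^3 - 15*w^2) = w*(w - 3)*(w^4 - 9*w^3 + 23*w^2 - 15*w) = w*(w - 3)*(w - 1)*(w^3 - 8*w^2 + 15*w) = w*(w - 5)*(w - 3)*(w - 1)*(w^2 - 3*w) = w*(w - 5)*(w - 3)^2*(w - 1)*(w)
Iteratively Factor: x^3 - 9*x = (x - 3)*(x^2 + 3*x) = (x - 3)*(x + 3)*(x)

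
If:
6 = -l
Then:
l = -6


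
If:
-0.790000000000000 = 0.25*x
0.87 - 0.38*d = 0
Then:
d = 2.29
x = -3.16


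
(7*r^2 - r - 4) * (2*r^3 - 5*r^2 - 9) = 14*r^5 - 37*r^4 - 3*r^3 - 43*r^2 + 9*r + 36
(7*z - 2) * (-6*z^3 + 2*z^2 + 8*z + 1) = -42*z^4 + 26*z^3 + 52*z^2 - 9*z - 2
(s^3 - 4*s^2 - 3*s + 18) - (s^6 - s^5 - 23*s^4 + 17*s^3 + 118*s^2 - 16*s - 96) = -s^6 + s^5 + 23*s^4 - 16*s^3 - 122*s^2 + 13*s + 114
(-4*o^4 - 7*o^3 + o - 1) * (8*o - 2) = -32*o^5 - 48*o^4 + 14*o^3 + 8*o^2 - 10*o + 2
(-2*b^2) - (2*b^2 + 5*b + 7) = -4*b^2 - 5*b - 7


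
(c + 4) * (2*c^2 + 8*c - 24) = 2*c^3 + 16*c^2 + 8*c - 96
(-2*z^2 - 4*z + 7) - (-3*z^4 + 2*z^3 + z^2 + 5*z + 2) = 3*z^4 - 2*z^3 - 3*z^2 - 9*z + 5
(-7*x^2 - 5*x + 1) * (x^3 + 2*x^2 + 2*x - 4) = -7*x^5 - 19*x^4 - 23*x^3 + 20*x^2 + 22*x - 4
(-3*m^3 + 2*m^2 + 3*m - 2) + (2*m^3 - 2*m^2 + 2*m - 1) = -m^3 + 5*m - 3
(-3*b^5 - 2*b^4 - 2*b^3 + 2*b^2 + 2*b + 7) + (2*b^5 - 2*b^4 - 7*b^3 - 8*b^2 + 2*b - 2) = -b^5 - 4*b^4 - 9*b^3 - 6*b^2 + 4*b + 5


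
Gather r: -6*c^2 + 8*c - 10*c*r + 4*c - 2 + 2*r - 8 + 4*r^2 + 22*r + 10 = -6*c^2 + 12*c + 4*r^2 + r*(24 - 10*c)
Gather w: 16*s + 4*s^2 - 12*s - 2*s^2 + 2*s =2*s^2 + 6*s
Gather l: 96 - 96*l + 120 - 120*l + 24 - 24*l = 240 - 240*l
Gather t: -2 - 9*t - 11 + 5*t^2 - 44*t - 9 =5*t^2 - 53*t - 22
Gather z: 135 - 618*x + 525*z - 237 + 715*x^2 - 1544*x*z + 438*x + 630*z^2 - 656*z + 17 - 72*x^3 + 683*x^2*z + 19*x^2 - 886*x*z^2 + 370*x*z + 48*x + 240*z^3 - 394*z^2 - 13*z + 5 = -72*x^3 + 734*x^2 - 132*x + 240*z^3 + z^2*(236 - 886*x) + z*(683*x^2 - 1174*x - 144) - 80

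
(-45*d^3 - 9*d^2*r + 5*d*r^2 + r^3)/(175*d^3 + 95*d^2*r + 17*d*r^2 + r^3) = (-9*d^2 + r^2)/(35*d^2 + 12*d*r + r^2)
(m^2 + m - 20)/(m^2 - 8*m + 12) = (m^2 + m - 20)/(m^2 - 8*m + 12)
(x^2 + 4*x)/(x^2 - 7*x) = (x + 4)/(x - 7)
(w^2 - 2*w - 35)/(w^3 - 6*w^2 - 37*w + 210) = (w + 5)/(w^2 + w - 30)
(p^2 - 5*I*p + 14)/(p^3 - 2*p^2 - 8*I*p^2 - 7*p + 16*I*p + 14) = (p + 2*I)/(p^2 - p*(2 + I) + 2*I)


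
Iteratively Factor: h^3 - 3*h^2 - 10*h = (h + 2)*(h^2 - 5*h) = (h - 5)*(h + 2)*(h)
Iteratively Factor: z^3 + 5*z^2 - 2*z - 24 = (z - 2)*(z^2 + 7*z + 12) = (z - 2)*(z + 3)*(z + 4)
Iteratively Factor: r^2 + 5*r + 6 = (r + 2)*(r + 3)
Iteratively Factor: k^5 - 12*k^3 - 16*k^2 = (k + 2)*(k^4 - 2*k^3 - 8*k^2) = (k + 2)^2*(k^3 - 4*k^2) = k*(k + 2)^2*(k^2 - 4*k) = k*(k - 4)*(k + 2)^2*(k)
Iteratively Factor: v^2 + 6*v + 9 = (v + 3)*(v + 3)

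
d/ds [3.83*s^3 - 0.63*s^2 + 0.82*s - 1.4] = 11.49*s^2 - 1.26*s + 0.82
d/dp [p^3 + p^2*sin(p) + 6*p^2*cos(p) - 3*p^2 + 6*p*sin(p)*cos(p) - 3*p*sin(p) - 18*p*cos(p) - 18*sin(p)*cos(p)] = -6*p^2*sin(p) + p^2*cos(p) + 3*p^2 + 20*p*sin(p) + 9*p*cos(p) + 6*p*cos(2*p) - 6*p - 3*sin(p) + 3*sin(2*p) - 18*cos(p) - 18*cos(2*p)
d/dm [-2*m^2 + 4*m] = 4 - 4*m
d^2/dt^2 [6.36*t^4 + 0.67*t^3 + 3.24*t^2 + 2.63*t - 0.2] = 76.32*t^2 + 4.02*t + 6.48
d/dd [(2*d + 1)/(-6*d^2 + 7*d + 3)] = (12*d^2 + 12*d - 1)/(36*d^4 - 84*d^3 + 13*d^2 + 42*d + 9)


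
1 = 1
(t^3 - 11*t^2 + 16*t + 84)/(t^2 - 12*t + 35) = (t^2 - 4*t - 12)/(t - 5)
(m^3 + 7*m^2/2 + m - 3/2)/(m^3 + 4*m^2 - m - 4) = (2*m^2 + 5*m - 3)/(2*(m^2 + 3*m - 4))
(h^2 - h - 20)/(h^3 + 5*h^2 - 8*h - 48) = (h - 5)/(h^2 + h - 12)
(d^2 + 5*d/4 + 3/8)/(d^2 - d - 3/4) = (4*d + 3)/(2*(2*d - 3))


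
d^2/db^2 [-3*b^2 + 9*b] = -6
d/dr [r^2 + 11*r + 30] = 2*r + 11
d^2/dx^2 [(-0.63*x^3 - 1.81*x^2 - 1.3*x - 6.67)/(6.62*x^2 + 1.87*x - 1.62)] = (-87.04885*x^3 - 1858.86834*x^2 - 588.99414*x - 207.08891)/(290.117528*x^6 + 245.854884*x^5 - 143.53815*x^4 - 113.788565*x^3 + 35.12565*x^2 + 14.722884*x - 4.251528)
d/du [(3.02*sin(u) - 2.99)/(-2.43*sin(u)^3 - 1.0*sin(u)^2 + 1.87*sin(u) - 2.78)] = (14.6772*sin(u)^3 - 18.7771*sin(u)^2 - 5.98*sin(u) - 2.8043)*cos(u)/(5.9049*sin(u)^6 + 4.86*sin(u)^5 - 8.0882*sin(u)^4 + 9.7708*sin(u)^3 + 9.0569*sin(u)^2 - 10.3972*sin(u) + 7.7284)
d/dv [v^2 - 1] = 2*v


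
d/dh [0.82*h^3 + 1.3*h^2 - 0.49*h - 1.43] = 2.46*h^2 + 2.6*h - 0.49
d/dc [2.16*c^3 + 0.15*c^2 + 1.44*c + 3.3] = 6.48*c^2 + 0.3*c + 1.44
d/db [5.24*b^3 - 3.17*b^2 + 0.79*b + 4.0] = 15.72*b^2 - 6.34*b + 0.79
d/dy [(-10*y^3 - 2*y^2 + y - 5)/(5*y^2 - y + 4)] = (-50*y^4 + 20*y^3 - 123*y^2 + 34*y - 1)/(25*y^4 - 10*y^3 + 41*y^2 - 8*y + 16)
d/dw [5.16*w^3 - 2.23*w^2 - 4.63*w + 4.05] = 15.48*w^2 - 4.46*w - 4.63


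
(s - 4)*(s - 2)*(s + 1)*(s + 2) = s^4 - 3*s^3 - 8*s^2 + 12*s + 16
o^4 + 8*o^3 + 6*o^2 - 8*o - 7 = (o - 1)*(o + 1)^2*(o + 7)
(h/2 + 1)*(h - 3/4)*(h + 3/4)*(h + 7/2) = h^4/2 + 11*h^3/4 + 103*h^2/32 - 99*h/64 - 63/32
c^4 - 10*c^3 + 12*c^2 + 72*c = c*(c - 6)^2*(c + 2)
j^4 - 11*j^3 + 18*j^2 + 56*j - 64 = (j - 8)*(j - 4)*(j - 1)*(j + 2)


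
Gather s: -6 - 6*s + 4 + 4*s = -2*s - 2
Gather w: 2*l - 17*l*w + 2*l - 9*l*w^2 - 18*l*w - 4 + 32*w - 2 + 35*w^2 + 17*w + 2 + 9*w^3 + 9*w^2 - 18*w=4*l + 9*w^3 + w^2*(44 - 9*l) + w*(31 - 35*l) - 4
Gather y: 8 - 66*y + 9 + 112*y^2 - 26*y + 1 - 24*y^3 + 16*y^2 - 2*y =-24*y^3 + 128*y^2 - 94*y + 18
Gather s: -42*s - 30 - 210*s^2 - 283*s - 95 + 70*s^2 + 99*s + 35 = -140*s^2 - 226*s - 90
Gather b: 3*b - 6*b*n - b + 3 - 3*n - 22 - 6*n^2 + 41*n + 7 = b*(2 - 6*n) - 6*n^2 + 38*n - 12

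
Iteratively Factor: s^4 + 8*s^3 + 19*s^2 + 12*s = (s + 1)*(s^3 + 7*s^2 + 12*s) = s*(s + 1)*(s^2 + 7*s + 12) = s*(s + 1)*(s + 4)*(s + 3)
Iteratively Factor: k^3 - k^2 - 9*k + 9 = (k - 1)*(k^2 - 9) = (k - 3)*(k - 1)*(k + 3)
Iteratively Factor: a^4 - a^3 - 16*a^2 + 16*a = (a - 4)*(a^3 + 3*a^2 - 4*a) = a*(a - 4)*(a^2 + 3*a - 4) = a*(a - 4)*(a - 1)*(a + 4)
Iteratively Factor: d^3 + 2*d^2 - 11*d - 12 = (d - 3)*(d^2 + 5*d + 4) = (d - 3)*(d + 1)*(d + 4)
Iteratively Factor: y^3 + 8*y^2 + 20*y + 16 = (y + 2)*(y^2 + 6*y + 8) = (y + 2)*(y + 4)*(y + 2)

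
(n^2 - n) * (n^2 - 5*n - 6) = n^4 - 6*n^3 - n^2 + 6*n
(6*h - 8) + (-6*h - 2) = -10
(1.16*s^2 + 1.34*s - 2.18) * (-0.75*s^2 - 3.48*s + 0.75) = -0.87*s^4 - 5.0418*s^3 - 2.1582*s^2 + 8.5914*s - 1.635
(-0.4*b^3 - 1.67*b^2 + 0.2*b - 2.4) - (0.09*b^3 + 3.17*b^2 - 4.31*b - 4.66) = -0.49*b^3 - 4.84*b^2 + 4.51*b + 2.26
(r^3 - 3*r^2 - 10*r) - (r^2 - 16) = r^3 - 4*r^2 - 10*r + 16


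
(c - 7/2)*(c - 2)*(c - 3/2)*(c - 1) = c^4 - 8*c^3 + 89*c^2/4 - 103*c/4 + 21/2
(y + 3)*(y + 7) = y^2 + 10*y + 21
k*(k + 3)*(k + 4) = k^3 + 7*k^2 + 12*k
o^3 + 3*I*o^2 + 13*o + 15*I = (o - 3*I)*(o + I)*(o + 5*I)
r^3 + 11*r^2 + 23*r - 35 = (r - 1)*(r + 5)*(r + 7)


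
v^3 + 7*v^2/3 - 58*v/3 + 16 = (v - 8/3)*(v - 1)*(v + 6)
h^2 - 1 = (h - 1)*(h + 1)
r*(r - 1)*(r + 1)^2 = r^4 + r^3 - r^2 - r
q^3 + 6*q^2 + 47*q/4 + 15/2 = (q + 3/2)*(q + 2)*(q + 5/2)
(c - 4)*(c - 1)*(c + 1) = c^3 - 4*c^2 - c + 4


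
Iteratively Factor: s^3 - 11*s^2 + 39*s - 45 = (s - 3)*(s^2 - 8*s + 15) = (s - 3)^2*(s - 5)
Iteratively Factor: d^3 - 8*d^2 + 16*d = (d - 4)*(d^2 - 4*d) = d*(d - 4)*(d - 4)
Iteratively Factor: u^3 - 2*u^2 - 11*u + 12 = (u - 1)*(u^2 - u - 12) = (u - 4)*(u - 1)*(u + 3)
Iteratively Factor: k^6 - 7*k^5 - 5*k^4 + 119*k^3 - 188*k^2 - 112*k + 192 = (k - 4)*(k^5 - 3*k^4 - 17*k^3 + 51*k^2 + 16*k - 48) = (k - 4)*(k + 1)*(k^4 - 4*k^3 - 13*k^2 + 64*k - 48) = (k - 4)*(k - 1)*(k + 1)*(k^3 - 3*k^2 - 16*k + 48) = (k - 4)*(k - 1)*(k + 1)*(k + 4)*(k^2 - 7*k + 12) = (k - 4)*(k - 3)*(k - 1)*(k + 1)*(k + 4)*(k - 4)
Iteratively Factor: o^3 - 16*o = (o + 4)*(o^2 - 4*o) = (o - 4)*(o + 4)*(o)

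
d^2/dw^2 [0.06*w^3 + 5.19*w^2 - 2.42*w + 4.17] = 0.36*w + 10.38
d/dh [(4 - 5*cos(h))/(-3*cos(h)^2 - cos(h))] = (15*sin(h) - 4*sin(h)/cos(h)^2 - 24*tan(h))/(3*cos(h) + 1)^2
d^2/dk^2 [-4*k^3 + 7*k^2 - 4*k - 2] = 14 - 24*k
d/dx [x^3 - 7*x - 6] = 3*x^2 - 7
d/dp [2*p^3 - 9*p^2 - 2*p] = 6*p^2 - 18*p - 2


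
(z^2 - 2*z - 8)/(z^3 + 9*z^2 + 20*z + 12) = (z - 4)/(z^2 + 7*z + 6)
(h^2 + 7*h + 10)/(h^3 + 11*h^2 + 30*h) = (h + 2)/(h*(h + 6))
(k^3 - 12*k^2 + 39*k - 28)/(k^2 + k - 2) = (k^2 - 11*k + 28)/(k + 2)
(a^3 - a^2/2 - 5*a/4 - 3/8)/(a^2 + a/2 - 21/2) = (8*a^3 - 4*a^2 - 10*a - 3)/(4*(2*a^2 + a - 21))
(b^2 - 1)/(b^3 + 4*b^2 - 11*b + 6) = (b + 1)/(b^2 + 5*b - 6)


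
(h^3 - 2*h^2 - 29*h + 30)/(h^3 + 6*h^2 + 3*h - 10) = (h - 6)/(h + 2)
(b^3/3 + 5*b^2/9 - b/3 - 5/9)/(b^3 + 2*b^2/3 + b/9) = (3*b^3 + 5*b^2 - 3*b - 5)/(b*(9*b^2 + 6*b + 1))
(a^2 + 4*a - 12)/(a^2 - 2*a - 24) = (-a^2 - 4*a + 12)/(-a^2 + 2*a + 24)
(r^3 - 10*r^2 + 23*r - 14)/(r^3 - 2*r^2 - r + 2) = (r - 7)/(r + 1)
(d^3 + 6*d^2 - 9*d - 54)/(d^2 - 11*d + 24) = (d^2 + 9*d + 18)/(d - 8)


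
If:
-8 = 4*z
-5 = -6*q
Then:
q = 5/6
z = -2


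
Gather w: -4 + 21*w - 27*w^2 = -27*w^2 + 21*w - 4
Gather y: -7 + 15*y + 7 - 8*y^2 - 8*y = -8*y^2 + 7*y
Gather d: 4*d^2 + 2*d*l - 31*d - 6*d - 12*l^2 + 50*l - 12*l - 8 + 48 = 4*d^2 + d*(2*l - 37) - 12*l^2 + 38*l + 40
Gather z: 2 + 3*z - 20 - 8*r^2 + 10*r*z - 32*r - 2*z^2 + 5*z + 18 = -8*r^2 - 32*r - 2*z^2 + z*(10*r + 8)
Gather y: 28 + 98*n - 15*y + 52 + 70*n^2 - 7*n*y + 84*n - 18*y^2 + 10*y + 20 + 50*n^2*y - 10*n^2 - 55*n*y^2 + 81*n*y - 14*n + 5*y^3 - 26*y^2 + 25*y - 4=60*n^2 + 168*n + 5*y^3 + y^2*(-55*n - 44) + y*(50*n^2 + 74*n + 20) + 96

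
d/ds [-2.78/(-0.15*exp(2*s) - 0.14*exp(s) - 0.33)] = (-0.834*exp(s) - 0.3892)*exp(s)/(0.15*exp(2*s) + 0.14*exp(s) + 0.33)^2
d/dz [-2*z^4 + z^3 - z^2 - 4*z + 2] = -8*z^3 + 3*z^2 - 2*z - 4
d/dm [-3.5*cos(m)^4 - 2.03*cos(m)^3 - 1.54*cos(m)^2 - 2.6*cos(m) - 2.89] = (14.0*cos(m)^3 + 6.09*cos(m)^2 + 3.08*cos(m) + 2.6)*sin(m)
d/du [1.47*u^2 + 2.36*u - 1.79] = 2.94*u + 2.36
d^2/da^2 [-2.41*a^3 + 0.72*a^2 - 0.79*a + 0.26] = 1.44 - 14.46*a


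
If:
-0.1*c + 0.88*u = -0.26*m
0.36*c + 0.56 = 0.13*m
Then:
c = -1.41935483870968*u - 1.80645161290323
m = -3.93052109181141*u - 0.694789081885856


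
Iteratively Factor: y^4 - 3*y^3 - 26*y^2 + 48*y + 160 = (y + 2)*(y^3 - 5*y^2 - 16*y + 80) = (y - 4)*(y + 2)*(y^2 - y - 20) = (y - 4)*(y + 2)*(y + 4)*(y - 5)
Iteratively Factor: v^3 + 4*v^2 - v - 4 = (v + 1)*(v^2 + 3*v - 4) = (v - 1)*(v + 1)*(v + 4)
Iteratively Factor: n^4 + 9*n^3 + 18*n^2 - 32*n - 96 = (n - 2)*(n^3 + 11*n^2 + 40*n + 48) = (n - 2)*(n + 4)*(n^2 + 7*n + 12) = (n - 2)*(n + 3)*(n + 4)*(n + 4)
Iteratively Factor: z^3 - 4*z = (z)*(z^2 - 4) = z*(z - 2)*(z + 2)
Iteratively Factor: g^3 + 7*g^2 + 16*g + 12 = (g + 2)*(g^2 + 5*g + 6) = (g + 2)*(g + 3)*(g + 2)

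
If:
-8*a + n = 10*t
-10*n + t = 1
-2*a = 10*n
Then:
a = 50/59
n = -10/59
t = -41/59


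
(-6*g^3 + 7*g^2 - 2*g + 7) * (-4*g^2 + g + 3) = 24*g^5 - 34*g^4 - 3*g^3 - 9*g^2 + g + 21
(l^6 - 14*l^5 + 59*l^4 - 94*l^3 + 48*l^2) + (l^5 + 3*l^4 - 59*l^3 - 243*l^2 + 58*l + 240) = l^6 - 13*l^5 + 62*l^4 - 153*l^3 - 195*l^2 + 58*l + 240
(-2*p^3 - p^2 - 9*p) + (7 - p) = -2*p^3 - p^2 - 10*p + 7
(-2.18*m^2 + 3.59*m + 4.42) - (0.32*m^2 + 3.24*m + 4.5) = -2.5*m^2 + 0.35*m - 0.0800000000000001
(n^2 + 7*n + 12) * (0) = 0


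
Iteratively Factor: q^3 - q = (q + 1)*(q^2 - q) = q*(q + 1)*(q - 1)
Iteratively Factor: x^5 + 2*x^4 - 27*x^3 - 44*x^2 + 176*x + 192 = (x - 4)*(x^4 + 6*x^3 - 3*x^2 - 56*x - 48) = (x - 4)*(x - 3)*(x^3 + 9*x^2 + 24*x + 16) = (x - 4)*(x - 3)*(x + 1)*(x^2 + 8*x + 16) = (x - 4)*(x - 3)*(x + 1)*(x + 4)*(x + 4)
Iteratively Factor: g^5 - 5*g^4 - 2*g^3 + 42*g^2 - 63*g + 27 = (g - 1)*(g^4 - 4*g^3 - 6*g^2 + 36*g - 27) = (g - 3)*(g - 1)*(g^3 - g^2 - 9*g + 9) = (g - 3)*(g - 1)^2*(g^2 - 9) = (g - 3)*(g - 1)^2*(g + 3)*(g - 3)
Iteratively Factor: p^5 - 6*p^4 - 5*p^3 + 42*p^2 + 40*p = (p - 4)*(p^4 - 2*p^3 - 13*p^2 - 10*p) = (p - 5)*(p - 4)*(p^3 + 3*p^2 + 2*p) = p*(p - 5)*(p - 4)*(p^2 + 3*p + 2) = p*(p - 5)*(p - 4)*(p + 2)*(p + 1)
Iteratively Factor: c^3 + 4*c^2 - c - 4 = (c + 1)*(c^2 + 3*c - 4) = (c + 1)*(c + 4)*(c - 1)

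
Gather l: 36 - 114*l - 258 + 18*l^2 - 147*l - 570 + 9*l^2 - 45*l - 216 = 27*l^2 - 306*l - 1008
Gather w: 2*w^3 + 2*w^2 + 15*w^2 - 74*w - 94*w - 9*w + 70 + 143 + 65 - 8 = 2*w^3 + 17*w^2 - 177*w + 270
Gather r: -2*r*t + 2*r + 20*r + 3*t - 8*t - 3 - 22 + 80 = r*(22 - 2*t) - 5*t + 55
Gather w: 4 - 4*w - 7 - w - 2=-5*w - 5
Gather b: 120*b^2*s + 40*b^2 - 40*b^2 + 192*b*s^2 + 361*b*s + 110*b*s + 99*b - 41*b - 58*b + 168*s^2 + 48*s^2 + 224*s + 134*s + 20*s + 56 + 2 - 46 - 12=120*b^2*s + b*(192*s^2 + 471*s) + 216*s^2 + 378*s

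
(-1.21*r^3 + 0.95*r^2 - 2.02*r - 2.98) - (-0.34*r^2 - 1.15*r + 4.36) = -1.21*r^3 + 1.29*r^2 - 0.87*r - 7.34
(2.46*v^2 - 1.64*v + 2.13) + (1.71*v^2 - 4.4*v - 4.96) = 4.17*v^2 - 6.04*v - 2.83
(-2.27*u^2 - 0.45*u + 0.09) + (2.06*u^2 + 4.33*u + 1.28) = -0.21*u^2 + 3.88*u + 1.37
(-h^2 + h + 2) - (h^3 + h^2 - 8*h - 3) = -h^3 - 2*h^2 + 9*h + 5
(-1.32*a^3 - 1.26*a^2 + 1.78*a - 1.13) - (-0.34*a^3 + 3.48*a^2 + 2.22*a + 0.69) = -0.98*a^3 - 4.74*a^2 - 0.44*a - 1.82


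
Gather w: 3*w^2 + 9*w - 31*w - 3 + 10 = 3*w^2 - 22*w + 7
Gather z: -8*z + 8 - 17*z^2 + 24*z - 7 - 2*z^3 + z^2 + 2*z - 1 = -2*z^3 - 16*z^2 + 18*z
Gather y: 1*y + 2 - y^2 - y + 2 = 4 - y^2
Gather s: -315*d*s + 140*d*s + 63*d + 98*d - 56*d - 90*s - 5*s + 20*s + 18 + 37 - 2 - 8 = 105*d + s*(-175*d - 75) + 45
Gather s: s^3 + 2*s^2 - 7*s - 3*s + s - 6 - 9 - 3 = s^3 + 2*s^2 - 9*s - 18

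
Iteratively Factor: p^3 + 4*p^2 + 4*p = (p + 2)*(p^2 + 2*p) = p*(p + 2)*(p + 2)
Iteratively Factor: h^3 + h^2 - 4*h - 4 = (h + 2)*(h^2 - h - 2) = (h + 1)*(h + 2)*(h - 2)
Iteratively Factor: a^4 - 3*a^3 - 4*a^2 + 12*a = (a)*(a^3 - 3*a^2 - 4*a + 12) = a*(a + 2)*(a^2 - 5*a + 6) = a*(a - 2)*(a + 2)*(a - 3)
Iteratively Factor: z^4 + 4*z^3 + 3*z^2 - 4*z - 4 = (z + 2)*(z^3 + 2*z^2 - z - 2) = (z + 1)*(z + 2)*(z^2 + z - 2) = (z + 1)*(z + 2)^2*(z - 1)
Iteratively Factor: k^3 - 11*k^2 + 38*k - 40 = (k - 4)*(k^2 - 7*k + 10) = (k - 5)*(k - 4)*(k - 2)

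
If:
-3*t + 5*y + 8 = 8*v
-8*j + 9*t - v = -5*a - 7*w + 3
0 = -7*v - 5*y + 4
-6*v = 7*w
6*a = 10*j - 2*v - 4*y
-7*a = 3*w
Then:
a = 6849/30041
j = 14021/60082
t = 53883/60082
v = 37289/60082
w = -15981/30041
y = -4139/60082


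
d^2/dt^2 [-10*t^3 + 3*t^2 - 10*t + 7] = 6 - 60*t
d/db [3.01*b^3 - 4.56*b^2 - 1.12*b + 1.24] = 9.03*b^2 - 9.12*b - 1.12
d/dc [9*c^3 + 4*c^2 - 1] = c*(27*c + 8)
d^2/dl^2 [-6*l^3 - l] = -36*l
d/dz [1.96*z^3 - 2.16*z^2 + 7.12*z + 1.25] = 5.88*z^2 - 4.32*z + 7.12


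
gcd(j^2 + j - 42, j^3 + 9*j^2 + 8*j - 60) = 1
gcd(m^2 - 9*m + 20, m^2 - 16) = m - 4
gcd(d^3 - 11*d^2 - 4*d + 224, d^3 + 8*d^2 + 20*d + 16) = d + 4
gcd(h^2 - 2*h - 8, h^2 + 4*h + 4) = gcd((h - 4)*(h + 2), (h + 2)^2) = h + 2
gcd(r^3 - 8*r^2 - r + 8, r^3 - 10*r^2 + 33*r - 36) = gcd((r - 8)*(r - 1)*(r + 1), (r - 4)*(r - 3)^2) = 1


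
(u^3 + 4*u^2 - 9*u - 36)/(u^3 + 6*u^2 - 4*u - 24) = (u^3 + 4*u^2 - 9*u - 36)/(u^3 + 6*u^2 - 4*u - 24)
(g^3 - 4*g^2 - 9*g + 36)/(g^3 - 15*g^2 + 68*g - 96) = (g + 3)/(g - 8)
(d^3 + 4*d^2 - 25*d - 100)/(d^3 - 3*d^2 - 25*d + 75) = (d + 4)/(d - 3)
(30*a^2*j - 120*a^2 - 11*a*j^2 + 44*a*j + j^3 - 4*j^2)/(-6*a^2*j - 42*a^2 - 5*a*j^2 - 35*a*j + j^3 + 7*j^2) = (-5*a*j + 20*a + j^2 - 4*j)/(a*j + 7*a + j^2 + 7*j)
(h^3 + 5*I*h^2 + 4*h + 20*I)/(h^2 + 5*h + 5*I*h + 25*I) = (h^2 + 4)/(h + 5)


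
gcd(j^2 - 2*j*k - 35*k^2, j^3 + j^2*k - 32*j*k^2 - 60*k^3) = j + 5*k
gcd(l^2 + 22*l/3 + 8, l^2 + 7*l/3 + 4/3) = l + 4/3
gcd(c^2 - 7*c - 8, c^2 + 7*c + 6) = c + 1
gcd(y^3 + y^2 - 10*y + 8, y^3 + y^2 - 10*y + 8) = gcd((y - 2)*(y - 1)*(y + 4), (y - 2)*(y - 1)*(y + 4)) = y^3 + y^2 - 10*y + 8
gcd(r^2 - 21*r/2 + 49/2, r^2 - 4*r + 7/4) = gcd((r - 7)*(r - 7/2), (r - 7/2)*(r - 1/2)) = r - 7/2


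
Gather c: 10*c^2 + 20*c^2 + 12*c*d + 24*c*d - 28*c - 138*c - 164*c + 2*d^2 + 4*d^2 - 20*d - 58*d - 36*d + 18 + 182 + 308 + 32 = 30*c^2 + c*(36*d - 330) + 6*d^2 - 114*d + 540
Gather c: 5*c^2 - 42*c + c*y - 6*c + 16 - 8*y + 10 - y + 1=5*c^2 + c*(y - 48) - 9*y + 27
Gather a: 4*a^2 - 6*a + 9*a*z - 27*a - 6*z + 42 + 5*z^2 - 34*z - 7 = 4*a^2 + a*(9*z - 33) + 5*z^2 - 40*z + 35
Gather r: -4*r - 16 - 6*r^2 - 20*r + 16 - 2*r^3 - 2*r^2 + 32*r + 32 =-2*r^3 - 8*r^2 + 8*r + 32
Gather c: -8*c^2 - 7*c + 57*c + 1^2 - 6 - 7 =-8*c^2 + 50*c - 12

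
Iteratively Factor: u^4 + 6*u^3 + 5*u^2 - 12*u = (u)*(u^3 + 6*u^2 + 5*u - 12) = u*(u + 4)*(u^2 + 2*u - 3) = u*(u + 3)*(u + 4)*(u - 1)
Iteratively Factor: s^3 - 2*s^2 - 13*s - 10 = (s - 5)*(s^2 + 3*s + 2) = (s - 5)*(s + 2)*(s + 1)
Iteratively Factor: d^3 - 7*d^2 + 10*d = (d - 2)*(d^2 - 5*d) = (d - 5)*(d - 2)*(d)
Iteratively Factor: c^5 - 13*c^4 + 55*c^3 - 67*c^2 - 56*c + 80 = (c - 5)*(c^4 - 8*c^3 + 15*c^2 + 8*c - 16) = (c - 5)*(c - 4)*(c^3 - 4*c^2 - c + 4) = (c - 5)*(c - 4)*(c - 1)*(c^2 - 3*c - 4) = (c - 5)*(c - 4)*(c - 1)*(c + 1)*(c - 4)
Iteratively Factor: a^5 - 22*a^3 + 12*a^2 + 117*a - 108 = (a + 3)*(a^4 - 3*a^3 - 13*a^2 + 51*a - 36) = (a - 1)*(a + 3)*(a^3 - 2*a^2 - 15*a + 36) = (a - 3)*(a - 1)*(a + 3)*(a^2 + a - 12) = (a - 3)*(a - 1)*(a + 3)*(a + 4)*(a - 3)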